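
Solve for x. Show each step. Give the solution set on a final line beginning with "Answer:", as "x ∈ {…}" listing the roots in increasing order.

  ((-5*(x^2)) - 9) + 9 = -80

Step 1. [((-5*(x^2)) - 9) + 9 = -80] subtract 9: x sits inside (… + 9). So sub: (-5*(x^2)) - 9 = -89.
Step 2. [(-5*(x^2)) - 9 = -89] the outer -9 inverts by adding 9, so sub: -5*(x^2) = -80.
Step 3. [-5*(x^2) = -80] -5 out front; divide by -5, so div: x^2 = 16.
Step 4. [x^2 = 16] √ both sides: 16 ≥ 0 gives two branches ⇒ sqrt: x = 4 or -4.

Answer: x ∈ {-4, 4}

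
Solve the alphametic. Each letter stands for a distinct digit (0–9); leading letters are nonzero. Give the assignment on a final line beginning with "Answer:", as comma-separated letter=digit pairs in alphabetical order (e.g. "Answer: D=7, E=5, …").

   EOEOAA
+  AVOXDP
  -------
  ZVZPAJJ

Step 1. [col 1: A + P ≡ J (mod 10)] A=6 is one option consistent with column 1 (A + P ≡ J (mod 10), carry-in 0) — take it ⇒ A=6.
Step 2. [Z] the sum has 7 digits but both addends have 6; that extra leading digit Z is the final carry, namely 1. So Z=1.
Step 3. [col 1: A + P ≡ J (mod 10)] P=4 is one option consistent with column 1 (A + P ≡ J (mod 10), carry-in 0) — take it ⇒ P=4.
Step 4. [col 1: A + P ≡ J (mod 10)] column 1 reads A+P+carry(0)=J with A=6, P=4; with digits 1,4,6 already taken and all letters distinct, the only value for J is 0 ⇒ J=0.
Step 5. [col 2: A + D ≡ J (mod 10)] column 2 reads A+D+carry(1)=J with A=6, J=0; with digits 0,1,4,6 already taken and all letters distinct, the only value for D is 3. So D=3.
Step 6. [col 3: O + X ≡ A (mod 10)] no forcing yet in column 3 (carry-in 1); X=7 is free and consistent — try it ⇒ X=7.
Step 7. [col 3: O + X ≡ A (mod 10)] column 3: given X=7, A=6, carry-in 1, and digits 0,1,3,4,6,7 already taken and all letters distinct, O+X≡A (mod 10) forces O=8. So O=8.
Step 8. [col 4: E + O ≡ P (mod 10)] column 4: given O=8, P=4, carry-in 1, and digits 0,1,3,4,6,7,8 already taken and all letters distinct, E+O≡P (mod 10) forces E=5, so E=5.
Step 9. [col 5: O + V ≡ Z (mod 10)] from column 5 (O=8, Z=1, carry-in 1, digits 0,1,3,4,5,6,7,8 already taken and all letters distinct): V must equal 2 ⇒ V=2.

Answer: A=6, D=3, E=5, J=0, O=8, P=4, V=2, X=7, Z=1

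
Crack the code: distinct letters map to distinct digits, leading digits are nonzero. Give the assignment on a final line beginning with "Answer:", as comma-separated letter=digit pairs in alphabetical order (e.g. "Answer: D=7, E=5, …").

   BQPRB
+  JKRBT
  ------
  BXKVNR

Step 1. [col 1: B + T ≡ R (mod 10)] no forcing yet in column 1 (carry-in 0); R=5 is free and consistent — try it ⇒ R=5.
Step 2. [col 1: B + T ≡ R (mod 10)] T=4 is one option consistent with column 1 (B + T ≡ R (mod 10), carry-in 0) — take it ⇒ T=4.
Step 3. [col 1: B + T ≡ R (mod 10)] column 1: given T=4, R=5, carry-in 0, and digits 4,5 already taken and all letters distinct, B+T≡R (mod 10) forces B=1 ⇒ B=1.
Step 4. [col 2: R + B ≡ N (mod 10)] in column 2 we have R+B≡N with carry-in 0; given R=5, B=1 and digits 1,4,5 already taken and all letters distinct, that pins N to 6 ⇒ N=6.
Step 5. [col 3: P + R ≡ V (mod 10)] P=7 is one option consistent with column 3 (P + R ≡ V (mod 10), carry-in 0) — take it ⇒ P=7.
Step 6. [col 3: P + R ≡ V (mod 10)] column 3 reads P+R+carry(0)=V with P=7, R=5; with digits 1,4,5,6,7 already taken and all letters distinct, the only value for V is 2 ⇒ V=2.
Step 7. [col 4: Q + K ≡ K (mod 10)] in column 4 we have Q+K≡K with carry-in 1; given nothing yet and digits 1,2,4,5,6,7 already taken and all letters distinct, that pins Q to 9, so Q=9.
Step 8. [col 4: Q + K ≡ K (mod 10)] no forcing yet in column 4 (carry-in 1); K=3 is free and consistent — try it, so K=3.
Step 9. [col 5: B + J ≡ X (mod 10)] column 5 reads B+J+carry(1)=X with B=1; with digits 1,2,3,4,5,6,7,9 already taken and all letters distinct, the only value for J is 8, so J=8.
Step 10. [col 5: B + J ≡ X (mod 10)] in column 5 we have B+J≡X with carry-in 1; given B=1, J=8 and digits 1,2,3,4,5,6,7,8,9 already taken and all letters distinct, that pins X to 0 ⇒ X=0.

Answer: B=1, J=8, K=3, N=6, P=7, Q=9, R=5, T=4, V=2, X=0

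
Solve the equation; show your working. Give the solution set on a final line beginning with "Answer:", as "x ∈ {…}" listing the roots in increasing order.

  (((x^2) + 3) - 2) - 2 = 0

Step 1. [(((x^2) + 3) - 2) - 2 = 0] 2 comes off first (add 2), so sub: ((x^2) + 3) - 2 = 2.
Step 2. [((x^2) + 3) - 2 = 2] peel the -2: add 2 from each side ⇒ sub: (x^2) + 3 = 4.
Step 3. [(x^2) + 3 = 4] the outer +3 inverts by subtracting 3, so sub: x^2 = 1.
Step 4. [x^2 = 1] √ both sides: 1 ≥ 0 gives two branches ⇒ sqrt: x = 1 or -1.

Answer: x ∈ {-1, 1}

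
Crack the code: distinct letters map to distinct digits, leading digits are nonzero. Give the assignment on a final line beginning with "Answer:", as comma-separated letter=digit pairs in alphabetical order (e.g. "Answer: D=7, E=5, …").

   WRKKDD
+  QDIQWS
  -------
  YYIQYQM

Step 1. [col 1: D + S ≡ M (mod 10)] several values work for M in column 1 (D + S ≡ M (mod 10), carry-in 0); try M=9. So M=9.
Step 2. [col 1: D + S ≡ M (mod 10)] D=2 is one option consistent with column 1 (D + S ≡ M (mod 10), carry-in 0) — take it. So D=2.
Step 3. [Y] the sum has 7 digits but both addends have 6; that extra leading digit Y is the final carry, namely 1, so Y=1.
Step 4. [col 1: D + S ≡ M (mod 10)] column 1 reads D+S+carry(0)=M with D=2, M=9; with digits 1,2,9 already taken and all letters distinct, the only value for S is 7, so S=7.
Step 5. [col 2: D + W ≡ Q (mod 10)] several values work for W in column 2 (D + W ≡ Q (mod 10), carry-in 0); try W=4, so W=4.
Step 6. [col 2: D + W ≡ Q (mod 10)] from column 2 (D=2, W=4, carry-in 0, digits 1,2,4,7,9 already taken and all letters distinct): Q must equal 6. So Q=6.
Step 7. [col 3: K + Q ≡ Y (mod 10)] in column 3 we have K+Q≡Y with carry-in 0; given Q=6, Y=1 and digits 1,2,4,6,7,9 already taken and all letters distinct, that pins K to 5. So K=5.
Step 8. [col 4: K + I ≡ Q (mod 10)] in column 4 we have K+I≡Q with carry-in 1; given K=5, Q=6 and digits 1,2,4,5,6,7,9 already taken and all letters distinct, that pins I to 0. So I=0.
Step 9. [col 5: R + D ≡ I (mod 10)] from column 5 (D=2, I=0, carry-in 0, digits 0,1,2,4,5,6,7,9 already taken and all letters distinct): R must equal 8 ⇒ R=8.

Answer: D=2, I=0, K=5, M=9, Q=6, R=8, S=7, W=4, Y=1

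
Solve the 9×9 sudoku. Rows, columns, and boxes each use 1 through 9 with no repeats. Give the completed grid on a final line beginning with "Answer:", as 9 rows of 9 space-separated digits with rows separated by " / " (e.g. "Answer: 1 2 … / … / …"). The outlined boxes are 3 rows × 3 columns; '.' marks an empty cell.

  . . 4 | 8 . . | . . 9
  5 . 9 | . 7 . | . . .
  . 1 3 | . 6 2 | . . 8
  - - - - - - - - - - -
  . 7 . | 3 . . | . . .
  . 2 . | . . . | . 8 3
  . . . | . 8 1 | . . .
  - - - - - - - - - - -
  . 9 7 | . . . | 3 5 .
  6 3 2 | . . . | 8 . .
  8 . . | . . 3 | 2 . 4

Step 1. [r6c2∈{4,5,6}] col 2 places 4 nowhere but r6c2. So r6c2=4.
Step 2. [r2c6∈{4}] only 4 remains possible at r2c6. So r2c6=4.
Step 3. [r2c4∈{1}] nothing but 1 survives at r2c4. So r2c4=1.
Step 4. [r2c7∈{6}] r2c7 has the single candidate 6. So r2c7=6.
Step 5. [r1c6∈{5}] only 5 remains possible at r1c6, so r1c6=5.
Step 6. [r3c7∈{4,5,7}] across row 3, 5 lands solely at r3c7, so r3c7=5.
Step 7. [r3c4∈{9}] only 9 remains possible at r3c4, so r3c4=9.
Step 8. [r2c9∈{2}] nothing but 2 survives at r2c9 ⇒ r2c9=2.
Step 9. [r9c2∈{5}] r9c2 is down to just 5, so r9c2=5.
Step 10. [r9c3∈{1}] nothing but 1 survives at r9c3, so r9c3=1.
Step 11. [r9c5∈{9}] r9c5 has the single candidate 9 ⇒ r9c5=9.
Step 12. [r8c6∈{7}] r8c6 has the single candidate 7 ⇒ r8c6=7.
Step 13. [r6c9∈{5,6,7}] in col 9, 7 fits only at r6c9 ⇒ r6c9=7.
Step 14. [r6c7∈{9}] nothing but 9 survives at r6c7 ⇒ r6c7=9.
Step 15. [r9c4∈{6}] r9c4 has the single candidate 6. So r9c4=6.
Step 16. [r1c7∈{1,7}] col 7 places 7 nowhere but r1c7, so r1c7=7.
Step 17. [r4c9∈{1,5,6}] across col 9, 5 lands solely at r4c9. So r4c9=5.
Step 18. [r1c8∈{1,3}] r1c8 is the only open cell in row 1 admitting 1. So r1c8=1.
Step 19. [r8c9∈{1}] r8c9 has the single candidate 1 ⇒ r8c9=1.
Step 20. [r5c4∈{4,5,7}] 7 has one home in row 5: r5c4, so r5c4=7.
Step 21. [r7c5∈{1,2,4}] 1 has one home in row 7: r7c5, so r7c5=1.
Step 22. [r4c5∈{2,4}] in col 5, 2 fits only at r4c5 ⇒ r4c5=2.
Step 23. [r6c4∈{5}] r6c4 has the single candidate 5. So r6c4=5.
Step 24. [r6c3∈{6}] only 6 remains possible at r6c3, so r6c3=6.
Step 25. [r5c5∈{4}] r5c5 has the single candidate 4, so r5c5=4.
Step 26. [r4c7∈{1,4}] across col 7, 4 lands solely at r4c7. So r4c7=4.
Step 27. [r5c6∈{6,9}] 6 has one home in row 5: r5c6 ⇒ r5c6=6.
Step 28. [r4c1∈{1,9}] across row 4, 1 lands solely at r4c1. So r4c1=1.
Step 29. [r7c4∈{2,4}] in row 7, 2 fits only at r7c4. So r7c4=2.
Step 30. [r6c8∈{2}] r6c8 has the single candidate 2, so r6c8=2.
Step 31. [r1c1∈{2}] nothing but 2 survives at r1c1 ⇒ r1c1=2.
Step 32. [r9c8∈{7}] r9c8's peers cover all but 7. So r9c8=7.
Step 33. [r4c3∈{8}] only 8 remains possible at r4c3, so r4c3=8.
Step 34. [r2c2∈{8}] r2c2's peers cover all but 8 ⇒ r2c2=8.
Step 35. [r7c1∈{4}] r7c1's peers cover all but 4. So r7c1=4.
Step 36. [r8c4∈{4}] r8c4 has the single candidate 4, so r8c4=4.
Step 37. [r4c8∈{6}] only 6 remains possible at r4c8 ⇒ r4c8=6.
Step 38. [r4c6∈{9}] r4c6 is down to just 9, so r4c6=9.
Step 39. [r7c6∈{8}] r7c6 has the single candidate 8, so r7c6=8.
Step 40. [r6c1∈{3}] nothing but 3 survives at r6c1. So r6c1=3.
Step 41. [r7c9∈{6}] r7c9 has the single candidate 6 ⇒ r7c9=6.
Step 42. [r3c1∈{7}] only 7 remains possible at r3c1 ⇒ r3c1=7.
Step 43. [r5c7∈{1}] r5c7's peers cover all but 1, so r5c7=1.
Step 44. [r3c8∈{4}] r3c8 is down to just 4. So r3c8=4.
Step 45. [r1c2∈{6}] r1c2's peers cover all but 6. So r1c2=6.
Step 46. [r5c1∈{9}] r5c1's peers cover all but 9, so r5c1=9.
Step 47. [r5c3∈{5}] r5c3 is down to just 5, so r5c3=5.
Step 48. [r8c5∈{5}] r8c5 is down to just 5. So r8c5=5.
Step 49. [r2c8∈{3}] r2c8 is down to just 3, so r2c8=3.
Step 50. [r8c8∈{9}] r8c8 has the single candidate 9 ⇒ r8c8=9.
Step 51. [r1c5∈{3}] nothing but 3 survives at r1c5 ⇒ r1c5=3.

Answer: 2 6 4 8 3 5 7 1 9 / 5 8 9 1 7 4 6 3 2 / 7 1 3 9 6 2 5 4 8 / 1 7 8 3 2 9 4 6 5 / 9 2 5 7 4 6 1 8 3 / 3 4 6 5 8 1 9 2 7 / 4 9 7 2 1 8 3 5 6 / 6 3 2 4 5 7 8 9 1 / 8 5 1 6 9 3 2 7 4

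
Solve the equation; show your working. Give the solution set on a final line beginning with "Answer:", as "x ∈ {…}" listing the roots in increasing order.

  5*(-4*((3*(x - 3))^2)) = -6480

Step 1. [5*(-4*((3*(x - 3))^2)) = -6480] 5 out front; divide by 5. So div: -4*((3*(x - 3))^2) = -1296.
Step 2. [-4*((3*(x - 3))^2) = -1296] LHS = -4·(…); ÷-4 both sides ⇒ div: (3*(x - 3))^2 = 324.
Step 3. [(3*(x - 3))^2 = 324] LHS squared, RHS 324 ≥ 0: apply √ (±), so sqrt: 3*(x - 3) = 18 or -18.
Step 4. [3*(x - 3) = 18 or -18] LHS = 3·(…); ÷3 both sides, so div: x - 3 = 6 or -6.
Step 5. [x - 3 = 6 or -6] add 3: x sits inside (… - 3). So sub: x = 9 or -3.

Answer: x ∈ {-3, 9}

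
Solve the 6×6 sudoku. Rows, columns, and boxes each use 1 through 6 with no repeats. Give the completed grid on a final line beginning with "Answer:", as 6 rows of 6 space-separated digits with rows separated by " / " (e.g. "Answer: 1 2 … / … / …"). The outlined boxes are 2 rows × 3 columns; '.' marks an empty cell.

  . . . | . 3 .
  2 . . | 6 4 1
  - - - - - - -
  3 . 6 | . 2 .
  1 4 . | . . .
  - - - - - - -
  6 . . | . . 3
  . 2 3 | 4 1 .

Step 1. [r3c2∈{5}] r3c2's peers cover all but 5 ⇒ r3c2=5.
Step 2. [r5c5∈{5}] r5c5's peers cover all but 5. So r5c5=5.
Step 3. [r2c3∈{5}] r2c3 has the single candidate 5. So r2c3=5.
Step 4. [r1c6∈{2,5}] r1c6 is the only open cell in col 6 admitting 2. So r1c6=2.
Step 5. [r5c2∈{1}] nothing but 1 survives at r5c2. So r5c2=1.
Step 6. [r4c6∈{5,6}] in col 6, 5 fits only at r4c6. So r4c6=5.
Step 7. [r1c1∈{4}] r1c1 is down to just 4, so r1c1=4.
Step 8. [r5c3∈{4}] nothing but 4 survives at r5c3 ⇒ r5c3=4.
Step 9. [r3c4∈{1}] r3c4 has the single candidate 1. So r3c4=1.
Step 10. [r1c2∈{6}] only 6 remains possible at r1c2. So r1c2=6.
Step 11. [r2c2∈{3}] r2c2 is down to just 3, so r2c2=3.
Step 12. [r6c1∈{5}] r6c1 is down to just 5. So r6c1=5.
Step 13. [r3c6∈{4}] nothing but 4 survives at r3c6 ⇒ r3c6=4.
Step 14. [r4c4∈{3}] r4c4 is down to just 3. So r4c4=3.
Step 15. [r1c3∈{1}] r1c3's peers cover all but 1 ⇒ r1c3=1.
Step 16. [r1c4∈{5}] nothing but 5 survives at r1c4. So r1c4=5.
Step 17. [r4c3∈{2}] r4c3 is down to just 2, so r4c3=2.
Step 18. [r4c5∈{6}] only 6 remains possible at r4c5, so r4c5=6.
Step 19. [r6c6∈{6}] r6c6's peers cover all but 6. So r6c6=6.
Step 20. [r5c4∈{2}] r5c4 is down to just 2. So r5c4=2.

Answer: 4 6 1 5 3 2 / 2 3 5 6 4 1 / 3 5 6 1 2 4 / 1 4 2 3 6 5 / 6 1 4 2 5 3 / 5 2 3 4 1 6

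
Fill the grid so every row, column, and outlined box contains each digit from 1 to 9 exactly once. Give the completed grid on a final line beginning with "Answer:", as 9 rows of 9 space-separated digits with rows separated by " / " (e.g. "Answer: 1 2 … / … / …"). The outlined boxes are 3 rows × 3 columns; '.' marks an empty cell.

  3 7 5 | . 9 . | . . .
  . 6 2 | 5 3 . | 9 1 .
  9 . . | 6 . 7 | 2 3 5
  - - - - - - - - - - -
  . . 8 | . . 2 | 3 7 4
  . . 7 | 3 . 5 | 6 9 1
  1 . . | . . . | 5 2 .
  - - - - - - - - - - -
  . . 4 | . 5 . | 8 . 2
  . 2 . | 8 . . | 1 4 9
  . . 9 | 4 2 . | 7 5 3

Step 1. [r6c9∈{8}] only 8 remains possible at r6c9 ⇒ r6c9=8.
Step 2. [r5c2∈{4}] r5c2 is down to just 4, so r5c2=4.
Step 3. [r3c5∈{1,4,8}] 4 has one home in row 3: r3c5 ⇒ r3c5=4.
Step 4. [r3c2∈{1,8}] 8 has one home in row 3: r3c2 ⇒ r3c2=8.
Step 5. [r7c8∈{6}] r7c8 has the single candidate 6 ⇒ r7c8=6.
Step 6. [r8c1∈{5,6,7}] row 8 places 5 nowhere but r8c1. So r8c1=5.
Step 7. [r8c5∈{6,7}] in row 8, 7 fits only at r8c5, so r8c5=7.
Step 8. [r6c5∈{6}] r6c5 is down to just 6, so r6c5=6.
Step 9. [r8c3∈{3,6}] col 3 places 6 nowhere but r8c3. So r8c3=6.
Step 10. [r7c2∈{1,3}] across box 7, 3 lands solely at r7c2 ⇒ r7c2=3.
Step 11. [r6c2∈{9}] nothing but 9 survives at r6c2, so r6c2=9.
Step 12. [r4c4∈{1,9}] r4c4 is the only open cell in row 4 admitting 9, so r4c4=9.
Step 13. [r7c4∈{1}] r7c4's peers cover all but 1. So r7c4=1.
Step 14. [r1c8∈{8}] only 8 remains possible at r1c8. So r1c8=8.
Step 15. [r4c2∈{5}] r4c2 is down to just 5, so r4c2=5.
Step 16. [r3c3∈{1}] r3c3's peers cover all but 1 ⇒ r3c3=1.
Step 17. [r6c6∈{4}] r6c6 has the single candidate 4, so r6c6=4.
Step 18. [r7c1∈{7}] r7c1's peers cover all but 7, so r7c1=7.
Step 19. [r1c6∈{1}] nothing but 1 survives at r1c6 ⇒ r1c6=1.
Step 20. [r1c9∈{6}] nothing but 6 survives at r1c9. So r1c9=6.
Step 21. [r2c1∈{4}] r2c1 has the single candidate 4. So r2c1=4.
Step 22. [r5c1∈{2}] only 2 remains possible at r5c1, so r5c1=2.
Step 23. [r9c1∈{8}] r9c1's peers cover all but 8, so r9c1=8.
Step 24. [r1c7∈{4}] nothing but 4 survives at r1c7. So r1c7=4.
Step 25. [r9c6∈{6}] r9c6 has the single candidate 6 ⇒ r9c6=6.
Step 26. [r6c3∈{3}] nothing but 3 survives at r6c3. So r6c3=3.
Step 27. [r7c6∈{9}] nothing but 9 survives at r7c6 ⇒ r7c6=9.
Step 28. [r9c2∈{1}] only 1 remains possible at r9c2 ⇒ r9c2=1.
Step 29. [r2c9∈{7}] only 7 remains possible at r2c9 ⇒ r2c9=7.
Step 30. [r8c6∈{3}] r8c6 has the single candidate 3. So r8c6=3.
Step 31. [r2c6∈{8}] r2c6's peers cover all but 8, so r2c6=8.
Step 32. [r5c5∈{8}] r5c5 has the single candidate 8. So r5c5=8.
Step 33. [r6c4∈{7}] r6c4 has the single candidate 7 ⇒ r6c4=7.
Step 34. [r4c1∈{6}] nothing but 6 survives at r4c1 ⇒ r4c1=6.
Step 35. [r1c4∈{2}] only 2 remains possible at r1c4, so r1c4=2.
Step 36. [r4c5∈{1}] r4c5 is down to just 1. So r4c5=1.

Answer: 3 7 5 2 9 1 4 8 6 / 4 6 2 5 3 8 9 1 7 / 9 8 1 6 4 7 2 3 5 / 6 5 8 9 1 2 3 7 4 / 2 4 7 3 8 5 6 9 1 / 1 9 3 7 6 4 5 2 8 / 7 3 4 1 5 9 8 6 2 / 5 2 6 8 7 3 1 4 9 / 8 1 9 4 2 6 7 5 3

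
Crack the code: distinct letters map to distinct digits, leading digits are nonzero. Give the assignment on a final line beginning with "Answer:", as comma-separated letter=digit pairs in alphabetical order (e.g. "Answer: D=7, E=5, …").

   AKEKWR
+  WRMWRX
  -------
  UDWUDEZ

Step 1. [col 1: R + X ≡ Z (mod 10)] several values work for Z in column 1 (R + X ≡ Z (mod 10), carry-in 0); try Z=9. So Z=9.
Step 2. [col 1: R + X ≡ Z (mod 10)] several values work for X in column 1 (R + X ≡ Z (mod 10), carry-in 0); try X=4. So X=4.
Step 3. [col 1: R + X ≡ Z (mod 10)] from column 1 (X=4, Z=9, carry-in 0, digits 4,9 already taken and all letters distinct): R must equal 5 ⇒ R=5.
Step 4. [U] U is the leading digit of a 7-digit sum of two 6-digit numbers; the final carry is exactly 1, so U=1.
Step 5. [col 2: W + R ≡ E (mod 10)] several values work for W in column 2 (W + R ≡ E (mod 10), carry-in 0); try W=3, so W=3.
Step 6. [col 2: W + R ≡ E (mod 10)] in column 2 we have W+R≡E with carry-in 0; given W=3, R=5 and digits 1,3,4,5,9 already taken and all letters distinct, that pins E to 8. So E=8.
Step 7. [col 3: K + W ≡ D (mod 10)] from column 3 (W=3, carry-in 0, digits 1,3,4,5,8,9 already taken and all letters distinct): K must equal 7 ⇒ K=7.
Step 8. [col 3: K + W ≡ D (mod 10)] from column 3 (K=7, W=3, carry-in 0, digits 1,3,4,5,7,8,9 already taken and all letters distinct): D must equal 0. So D=0.
Step 9. [col 4: E + M ≡ U (mod 10)] column 4: given E=8, U=1, carry-in 1, and digits 0,1,3,4,5,7,8,9 already taken and all letters distinct, E+M≡U (mod 10) forces M=2, so M=2.
Step 10. [col 6: A + W ≡ D (mod 10)] column 6 reads A+W+carry(1)=D with W=3, D=0; with digits 0,1,2,3,4,5,7,8,9 already taken and all letters distinct, the only value for A is 6 ⇒ A=6.

Answer: A=6, D=0, E=8, K=7, M=2, R=5, U=1, W=3, X=4, Z=9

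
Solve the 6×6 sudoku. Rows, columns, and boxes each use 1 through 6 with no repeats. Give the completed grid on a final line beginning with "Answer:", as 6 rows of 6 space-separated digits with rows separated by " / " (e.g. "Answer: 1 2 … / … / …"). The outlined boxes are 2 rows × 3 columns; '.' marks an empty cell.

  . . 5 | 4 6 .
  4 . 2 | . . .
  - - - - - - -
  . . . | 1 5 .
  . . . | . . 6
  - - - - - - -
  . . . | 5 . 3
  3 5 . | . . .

Step 1. [r1c1∈{1}] r1c1 has the single candidate 1, so r1c1=1.
Step 2. [r1c2∈{3}] nothing but 3 survives at r1c2. So r1c2=3.
Step 3. [r3c3∈{3,4,6}] across row 3, 3 lands solely at r3c3, so r3c3=3.
Step 4. [r1c6∈{2}] r1c6 is down to just 2. So r1c6=2.
Step 5. [r3c6∈{4}] r3c6 is down to just 4. So r3c6=4.
Step 6. [r6c6∈{1}] only 1 remains possible at r6c6. So r6c6=1.
Step 7. [r2c2∈{6}] nothing but 6 survives at r2c2. So r2c2=6.
Step 8. [r3c2∈{2}] r3c2 has the single candidate 2, so r3c2=2.
Step 9. [r6c4∈{2,6}] across col 4, 6 lands solely at r6c4 ⇒ r6c4=6.
Step 10. [r6c3∈{4}] r6c3's peers cover all but 4. So r6c3=4.
Step 11. [r6c5∈{2}] r6c5's peers cover all but 2. So r6c5=2.
Step 12. [r2c4∈{3}] only 3 remains possible at r2c4, so r2c4=3.
Step 13. [r4c3∈{1}] r4c3 is down to just 1 ⇒ r4c3=1.
Step 14. [r3c1∈{6}] r3c1 is down to just 6 ⇒ r3c1=6.
Step 15. [r5c5∈{4}] r5c5 is down to just 4. So r5c5=4.
Step 16. [r2c6∈{5}] r2c6's peers cover all but 5 ⇒ r2c6=5.
Step 17. [r5c2∈{1}] only 1 remains possible at r5c2. So r5c2=1.
Step 18. [r4c1∈{5}] only 5 remains possible at r4c1, so r4c1=5.
Step 19. [r2c5∈{1}] only 1 remains possible at r2c5, so r2c5=1.
Step 20. [r5c3∈{6}] r5c3 is down to just 6 ⇒ r5c3=6.
Step 21. [r4c5∈{3}] r4c5 has the single candidate 3. So r4c5=3.
Step 22. [r4c4∈{2}] r4c4 has the single candidate 2 ⇒ r4c4=2.
Step 23. [r4c2∈{4}] r4c2 is down to just 4. So r4c2=4.
Step 24. [r5c1∈{2}] r5c1's peers cover all but 2, so r5c1=2.

Answer: 1 3 5 4 6 2 / 4 6 2 3 1 5 / 6 2 3 1 5 4 / 5 4 1 2 3 6 / 2 1 6 5 4 3 / 3 5 4 6 2 1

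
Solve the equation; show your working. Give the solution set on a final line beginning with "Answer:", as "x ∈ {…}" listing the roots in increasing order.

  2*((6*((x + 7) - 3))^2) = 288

Step 1. [2*((6*((x + 7) - 3))^2) = 288] 2·(inner) — divide through by 2, so div: (6*((x + 7) - 3))^2 = 144.
Step 2. [(6*((x + 7) - 3))^2 = 144] 144 ≥ 0, LHS is (·)² — take ±√. So sqrt: 6*((x + 7) - 3) = 12 or -12.
Step 3. [6*((x + 7) - 3) = 12 or -12] leading coefficient 6: divide by 6, so div: (x + 7) - 3 = 2 or -2.
Step 4. [(x + 7) - 3 = 2 or -2] peel the -3: add 3 from each side. So sub: x + 7 = 5 or 1.
Step 5. [x + 7 = 5 or 1] the outer +7 inverts by subtracting 7. So sub: x = -2 or -6.

Answer: x ∈ {-6, -2}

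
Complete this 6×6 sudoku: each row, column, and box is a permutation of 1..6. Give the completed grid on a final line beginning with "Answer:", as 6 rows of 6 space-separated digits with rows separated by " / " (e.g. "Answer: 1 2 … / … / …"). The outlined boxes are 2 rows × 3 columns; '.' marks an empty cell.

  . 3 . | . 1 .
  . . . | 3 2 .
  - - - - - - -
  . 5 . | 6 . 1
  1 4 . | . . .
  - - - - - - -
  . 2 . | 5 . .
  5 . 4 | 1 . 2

Step 1. [r4c3∈{2,3,6}] 6 has one home in row 4: r4c3. So r4c3=6.
Step 2. [r6c5∈{3,6}] in row 6, 3 fits only at r6c5, so r6c5=3.
Step 3. [r1c4∈{4}] r1c4 has the single candidate 4, so r1c4=4.
Step 4. [r5c5∈{4,6}] in col 5, 6 fits only at r5c5 ⇒ r5c5=6.
Step 5. [r5c1∈{3}] nothing but 3 survives at r5c1. So r5c1=3.
Step 6. [r2c2∈{1,6}] col 2 places 1 nowhere but r2c2 ⇒ r2c2=1.
Step 7. [r3c1∈{2}] nothing but 2 survives at r3c1 ⇒ r3c1=2.
Step 8. [r2c3∈{5}] only 5 remains possible at r2c3. So r2c3=5.
Step 9. [r2c6∈{6}] nothing but 6 survives at r2c6, so r2c6=6.
Step 10. [r4c5∈{5}] r4c5's peers cover all but 5, so r4c5=5.
Step 11. [r4c4∈{2}] r4c4's peers cover all but 2 ⇒ r4c4=2.
Step 12. [r4c6∈{3}] r4c6 has the single candidate 3, so r4c6=3.
Step 13. [r1c3∈{2}] r1c3's peers cover all but 2, so r1c3=2.
Step 14. [r3c5∈{4}] r3c5 is down to just 4, so r3c5=4.
Step 15. [r1c1∈{6}] only 6 remains possible at r1c1, so r1c1=6.
Step 16. [r1c6∈{5}] r1c6 is down to just 5. So r1c6=5.
Step 17. [r5c3∈{1}] nothing but 1 survives at r5c3. So r5c3=1.
Step 18. [r3c3∈{3}] nothing but 3 survives at r3c3. So r3c3=3.
Step 19. [r6c2∈{6}] r6c2's peers cover all but 6, so r6c2=6.
Step 20. [r5c6∈{4}] r5c6's peers cover all but 4 ⇒ r5c6=4.
Step 21. [r2c1∈{4}] r2c1's peers cover all but 4, so r2c1=4.

Answer: 6 3 2 4 1 5 / 4 1 5 3 2 6 / 2 5 3 6 4 1 / 1 4 6 2 5 3 / 3 2 1 5 6 4 / 5 6 4 1 3 2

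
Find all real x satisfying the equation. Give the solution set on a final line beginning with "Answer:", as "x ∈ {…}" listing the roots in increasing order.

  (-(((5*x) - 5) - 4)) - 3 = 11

Step 1. [(-(((5*x) - 5) - 4)) - 3 = 11] 3 comes off first (add 3) ⇒ sub: -(((5*x) - 5) - 4) = 14.
Step 2. [-(((5*x) - 5) - 4) = 14] flip signs both sides, so neg: ((5*x) - 5) - 4 = -14.
Step 3. [((5*x) - 5) - 4 = -14] peel the -4: add 4 from each side, so sub: (5*x) - 5 = -10.
Step 4. [(5*x) - 5 = -10] 5 divides every term; factor it out, so factor: x - 1 = -2.
Step 5. [x - 1 = -2] peel the -1: add 1 from each side ⇒ sub: x = -1.

Answer: x ∈ {-1}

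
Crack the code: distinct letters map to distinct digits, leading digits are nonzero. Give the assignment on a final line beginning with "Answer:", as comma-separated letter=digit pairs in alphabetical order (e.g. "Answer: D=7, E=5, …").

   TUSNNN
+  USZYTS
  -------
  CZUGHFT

Step 1. [C] C is the leading digit of a 7-digit sum of two 6-digit numbers; the final carry is exactly 1 ⇒ C=1.
Step 2. [col 1: N + S ≡ T (mod 10)] column 1 (N + S ≡ T (mod 10), carry-in 0) doesn't pin N yet; pick N=6 and continue ⇒ N=6.
Step 3. [col 1: N + S ≡ T (mod 10)] several values work for S in column 1 (N + S ≡ T (mod 10), carry-in 0); try S=9, so S=9.
Step 4. [col 1: N + S ≡ T (mod 10)] in column 1 we have N+S≡T with carry-in 0; given N=6, S=9 and digits 1,6,9 already taken and all letters distinct, that pins T to 5. So T=5.
Step 5. [col 2: N + T ≡ F (mod 10)] column 2 reads N+T+carry(1)=F with N=6, T=5; with digits 1,5,6,9 already taken and all letters distinct, the only value for F is 2. So F=2.
Step 6. [col 3: N + Y ≡ H (mod 10)] no forcing yet in column 3 (carry-in 1); H=7 is free and consistent — try it ⇒ H=7.
Step 7. [col 3: N + Y ≡ H (mod 10)] from column 3 (N=6, H=7, carry-in 1, digits 1,2,5,6,7,9 already taken and all letters distinct): Y must equal 0 ⇒ Y=0.
Step 8. [col 4: S + Z ≡ G (mod 10)] column 4 reads S+Z+carry(0)=G with S=9; with digits 0,1,2,5,6,7,9 already taken and all letters distinct, the only value for Z is 4 ⇒ Z=4.
Step 9. [col 4: S + Z ≡ G (mod 10)] column 4 reads S+Z+carry(0)=G with S=9, Z=4; with digits 0,1,2,4,5,6,7,9 already taken and all letters distinct, the only value for G is 3 ⇒ G=3.
Step 10. [col 5: U + S ≡ U (mod 10)] from column 5 (S=9, carry-in 1, digits 0,1,2,3,4,5,6,7,9 already taken and all letters distinct): U must equal 8, so U=8.

Answer: C=1, F=2, G=3, H=7, N=6, S=9, T=5, U=8, Y=0, Z=4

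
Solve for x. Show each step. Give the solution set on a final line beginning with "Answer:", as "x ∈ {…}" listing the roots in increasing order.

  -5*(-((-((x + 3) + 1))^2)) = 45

Step 1. [-5*(-((-((x + 3) + 1))^2)) = 45] leading coefficient -5: divide by -5 ⇒ div: -((-((x + 3) + 1))^2) = -9.
Step 2. [-((-((x + 3) + 1))^2) = -9] LHS negated; negate both sides ⇒ neg: (-((x + 3) + 1))^2 = 9.
Step 3. [(-((x + 3) + 1))^2 = 9] LHS squared, RHS 9 ≥ 0: apply √ (±), so sqrt: -((x + 3) + 1) = 3 or -3.
Step 4. [-((x + 3) + 1) = 3 or -3] leading − — multiply by −1, so neg: (x + 3) + 1 = -3 or 3.
Step 5. [(x + 3) + 1 = -3 or 3] subtract 1: x sits inside (… + 1), so sub: x + 3 = -4 or 2.
Step 6. [x + 3 = -4 or 2] 3 comes off first (subtract 3) ⇒ sub: x = -7 or -1.

Answer: x ∈ {-7, -1}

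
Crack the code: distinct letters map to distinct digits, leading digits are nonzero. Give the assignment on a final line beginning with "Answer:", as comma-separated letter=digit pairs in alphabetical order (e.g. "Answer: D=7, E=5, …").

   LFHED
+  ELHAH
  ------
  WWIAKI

Step 1. [col 1: D + H ≡ I (mod 10)] column 1 (D + H ≡ I (mod 10), carry-in 0) doesn't pin I yet; pick I=6 and continue, so I=6.
Step 2. [col 1: D + H ≡ I (mod 10)] no forcing yet in column 1 (carry-in 0); D=9 is free and consistent — try it. So D=9.
Step 3. [col 1: D + H ≡ I (mod 10)] from column 1 (D=9, I=6, carry-in 0, digits 6,9 already taken and all letters distinct): H must equal 7. So H=7.
Step 4. [col 2: E + A ≡ K (mod 10)] E=8 is one option consistent with column 2 (E + A ≡ K (mod 10), carry-in 1) — take it, so E=8.
Step 5. [col 2: E + A ≡ K (mod 10)] no forcing yet in column 2 (carry-in 1); A=5 is free and consistent — try it. So A=5.
Step 6. [col 2: E + A ≡ K (mod 10)] from column 2 (E=8, A=5, carry-in 1, digits 5,6,7,8,9 already taken and all letters distinct): K must equal 4. So K=4.
Step 7. [col 4: F + L ≡ I (mod 10)] column 4 (F + L ≡ I (mod 10), carry-in 1) doesn't pin F yet; pick F=2 and continue ⇒ F=2.
Step 8. [W] adding two 5-digit numbers gives at most 5+1 digits, and here it does — W is that final carry and must be 1 ⇒ W=1.
Step 9. [col 4: F + L ≡ I (mod 10)] column 4: given F=2, I=6, carry-in 1, and digits 1,2,4,5,6,7,8,9 already taken and all letters distinct, F+L≡I (mod 10) forces L=3 ⇒ L=3.

Answer: A=5, D=9, E=8, F=2, H=7, I=6, K=4, L=3, W=1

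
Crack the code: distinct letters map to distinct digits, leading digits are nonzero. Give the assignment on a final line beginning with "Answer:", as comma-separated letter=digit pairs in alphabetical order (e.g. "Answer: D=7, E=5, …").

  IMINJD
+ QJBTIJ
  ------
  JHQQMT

Step 1. [col 1: D + J ≡ T (mod 10)] D=7 is one option consistent with column 1 (D + J ≡ T (mod 10), carry-in 0) — take it, so D=7.
Step 2. [col 1: D + J ≡ T (mod 10)] column 1 (D + J ≡ T (mod 10), carry-in 0) doesn't pin T yet; pick T=5 and continue ⇒ T=5.
Step 3. [col 1: D + J ≡ T (mod 10)] in column 1 we have D+J≡T with carry-in 0; given D=7, T=5 and digits 5,7 already taken and all letters distinct, that pins J to 8, so J=8.
Step 4. [col 2: J + I ≡ M (mod 10)] no forcing yet in column 2 (carry-in 1); M=1 is free and consistent — try it. So M=1.
Step 5. [col 2: J + I ≡ M (mod 10)] from column 2 (J=8, M=1, carry-in 1, digits 1,5,7,8 already taken and all letters distinct): I must equal 2, so I=2.
Step 6. [col 3: N + T ≡ Q (mod 10)] column 3 (N + T ≡ Q (mod 10), carry-in 1) doesn't pin Q yet; pick Q=6 and continue ⇒ Q=6.
Step 7. [col 3: N + T ≡ Q (mod 10)] column 3: given T=5, Q=6, carry-in 1, and digits 1,2,5,6,7,8 already taken and all letters distinct, N+T≡Q (mod 10) forces N=0 ⇒ N=0.
Step 8. [col 4: I + B ≡ Q (mod 10)] in column 4 we have I+B≡Q with carry-in 0; given I=2, Q=6 and digits 0,1,2,5,6,7,8 already taken and all letters distinct, that pins B to 4, so B=4.
Step 9. [col 5: M + J ≡ H (mod 10)] column 5: given M=1, J=8, carry-in 0, and digits 0,1,2,4,5,6,7,8 already taken and all letters distinct, M+J≡H (mod 10) forces H=9, so H=9.

Answer: B=4, D=7, H=9, I=2, J=8, M=1, N=0, Q=6, T=5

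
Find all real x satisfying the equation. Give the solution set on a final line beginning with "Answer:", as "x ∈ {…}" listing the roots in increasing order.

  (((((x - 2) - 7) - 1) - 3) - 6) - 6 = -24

Step 1. [(((((x - 2) - 7) - 1) - 3) - 6) - 6 = -24] -6 is outermost — add 6 both sides ⇒ sub: ((((x - 2) - 7) - 1) - 3) - 6 = -18.
Step 2. [((((x - 2) - 7) - 1) - 3) - 6 = -18] add 6: x sits inside (… - 6) ⇒ sub: (((x - 2) - 7) - 1) - 3 = -12.
Step 3. [(((x - 2) - 7) - 1) - 3 = -12] 3 comes off first (add 3), so sub: ((x - 2) - 7) - 1 = -9.
Step 4. [((x - 2) - 7) - 1 = -9] the outer -1 inverts by adding 1 ⇒ sub: (x - 2) - 7 = -8.
Step 5. [(x - 2) - 7 = -8] 7 comes off first (add 7), so sub: x - 2 = -1.
Step 6. [x - 2 = -1] the outer -2 inverts by adding 2. So sub: x = 1.

Answer: x ∈ {1}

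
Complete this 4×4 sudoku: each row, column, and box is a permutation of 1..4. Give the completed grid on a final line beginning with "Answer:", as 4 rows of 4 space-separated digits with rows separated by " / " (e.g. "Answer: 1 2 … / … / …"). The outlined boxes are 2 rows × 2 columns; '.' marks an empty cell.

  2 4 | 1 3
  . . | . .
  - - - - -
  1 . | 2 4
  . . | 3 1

Step 1. [r2c1∈{3}] r2c1 is down to just 3 ⇒ r2c1=3.
Step 2. [r2c3∈{4}] r2c3 has the single candidate 4, so r2c3=4.
Step 3. [r2c4∈{2}] only 2 remains possible at r2c4. So r2c4=2.
Step 4. [r4c1∈{4}] r4c1's peers cover all but 4, so r4c1=4.
Step 5. [r3c2∈{3}] r3c2 has the single candidate 3, so r3c2=3.
Step 6. [r4c2∈{2}] r4c2's peers cover all but 2, so r4c2=2.
Step 7. [r2c2∈{1}] r2c2 is down to just 1, so r2c2=1.

Answer: 2 4 1 3 / 3 1 4 2 / 1 3 2 4 / 4 2 3 1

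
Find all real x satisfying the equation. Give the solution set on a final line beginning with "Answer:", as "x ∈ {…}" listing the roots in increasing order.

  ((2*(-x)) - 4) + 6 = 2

Step 1. [((2*(-x)) - 4) + 6 = 2] the outer +6 inverts by subtracting 6, so sub: (2*(-x)) - 4 = -4.
Step 2. [(2*(-x)) - 4 = -4] 2 divides every term; factor it out ⇒ factor: (-x) - 2 = -2.
Step 3. [(-x) - 2 = -2] 2 comes off first (add 2). So sub: -x = 0.
Step 4. [-x = 0] leading − — multiply by −1, so neg: x = 0.

Answer: x ∈ {0}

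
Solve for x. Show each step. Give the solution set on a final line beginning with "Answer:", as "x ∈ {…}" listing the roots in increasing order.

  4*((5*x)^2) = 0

Step 1. [4*((5*x)^2) = 0] divide by the outer 4. So div: (5*x)^2 = 0.
Step 2. [(5*x)^2 = 0] √ both sides: 0 ≥ 0 gives two branches, so sqrt: 5*x = 0.
Step 3. [5*x = 0] 5·(inner) — divide through by 5, so div: x = 0.

Answer: x ∈ {0}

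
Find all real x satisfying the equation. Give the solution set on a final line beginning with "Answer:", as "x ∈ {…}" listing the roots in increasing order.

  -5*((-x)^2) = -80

Step 1. [-5*((-x)^2) = -80] LHS = -5·(…); ÷-5 both sides ⇒ div: (-x)^2 = 16.
Step 2. [(-x)^2 = 16] √ both sides: 16 ≥ 0 gives two branches ⇒ sqrt: -x = 4 or -4.
Step 3. [-x = 4 or -4] LHS negated; negate both sides. So neg: x = -4 or 4.

Answer: x ∈ {-4, 4}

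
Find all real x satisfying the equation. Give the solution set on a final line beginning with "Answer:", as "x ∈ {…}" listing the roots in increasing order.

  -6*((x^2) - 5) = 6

Step 1. [-6*((x^2) - 5) = 6] -6 out front; divide by -6 ⇒ div: (x^2) - 5 = -1.
Step 2. [(x^2) - 5 = -1] add 5: x sits inside (… - 5), so sub: x^2 = 4.
Step 3. [x^2 = 4] √ both sides: 4 ≥ 0 gives two branches, so sqrt: x = 2 or -2.

Answer: x ∈ {-2, 2}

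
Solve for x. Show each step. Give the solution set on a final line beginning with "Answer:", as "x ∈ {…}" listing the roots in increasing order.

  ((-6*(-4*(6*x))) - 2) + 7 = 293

Step 1. [((-6*(-4*(6*x))) - 2) + 7 = 293] 7 comes off first (subtract 7). So sub: (-6*(-4*(6*x))) - 2 = 286.
Step 2. [(-6*(-4*(6*x))) - 2 = 286] -2 is outermost — add 2 both sides. So sub: -6*(-4*(6*x)) = 288.
Step 3. [-6*(-4*(6*x)) = 288] leading coefficient -6: divide by -6. So div: -4*(6*x) = -48.
Step 4. [-4*(6*x) = -48] leading coefficient -4: divide by -4 ⇒ div: 6*x = 12.
Step 5. [6*x = 12] leading coefficient 6: divide by 6 ⇒ div: x = 2.

Answer: x ∈ {2}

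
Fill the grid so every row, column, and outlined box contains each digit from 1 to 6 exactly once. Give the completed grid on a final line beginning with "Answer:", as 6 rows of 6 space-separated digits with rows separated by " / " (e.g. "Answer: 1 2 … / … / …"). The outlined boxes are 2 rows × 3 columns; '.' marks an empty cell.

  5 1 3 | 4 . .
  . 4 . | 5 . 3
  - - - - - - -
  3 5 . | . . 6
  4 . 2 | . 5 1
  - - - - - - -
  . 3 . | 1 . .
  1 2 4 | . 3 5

Step 1. [r2c3∈{6}] only 6 remains possible at r2c3, so r2c3=6.
Step 2. [r1c6∈{2}] r1c6 has the single candidate 2 ⇒ r1c6=2.
Step 3. [r5c5∈{2,4,6}] r5c5 is the only open cell in row 5 admitting 2. So r5c5=2.
Step 4. [r1c5∈{6}] r1c5 has the single candidate 6 ⇒ r1c5=6.
Step 5. [r3c5∈{4}] r3c5 is down to just 4, so r3c5=4.
Step 6. [r2c5∈{1}] nothing but 1 survives at r2c5 ⇒ r2c5=1.
Step 7. [r3c4∈{2}] nothing but 2 survives at r3c4, so r3c4=2.
Step 8. [r4c4∈{3}] r4c4 has the single candidate 3 ⇒ r4c4=3.
Step 9. [r3c3∈{1}] only 1 remains possible at r3c3, so r3c3=1.
Step 10. [r2c1∈{2}] only 2 remains possible at r2c1 ⇒ r2c1=2.
Step 11. [r6c4∈{6}] r6c4's peers cover all but 6 ⇒ r6c4=6.
Step 12. [r4c2∈{6}] r4c2 has the single candidate 6 ⇒ r4c2=6.
Step 13. [r5c3∈{5}] r5c3 is down to just 5 ⇒ r5c3=5.
Step 14. [r5c6∈{4}] r5c6 has the single candidate 4 ⇒ r5c6=4.
Step 15. [r5c1∈{6}] r5c1's peers cover all but 6, so r5c1=6.

Answer: 5 1 3 4 6 2 / 2 4 6 5 1 3 / 3 5 1 2 4 6 / 4 6 2 3 5 1 / 6 3 5 1 2 4 / 1 2 4 6 3 5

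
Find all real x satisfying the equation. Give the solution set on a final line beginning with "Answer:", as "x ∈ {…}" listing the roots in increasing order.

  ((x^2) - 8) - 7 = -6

Step 1. [((x^2) - 8) - 7 = -6] the outer -7 inverts by adding 7. So sub: (x^2) - 8 = 1.
Step 2. [(x^2) - 8 = 1] the outer -8 inverts by adding 8 ⇒ sub: x^2 = 9.
Step 3. [x^2 = 9] LHS squared, RHS 9 ≥ 0: apply √ (±). So sqrt: x = 3 or -3.

Answer: x ∈ {-3, 3}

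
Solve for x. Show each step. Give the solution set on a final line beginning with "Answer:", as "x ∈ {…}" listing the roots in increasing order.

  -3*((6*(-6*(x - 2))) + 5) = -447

Step 1. [-3*((6*(-6*(x - 2))) + 5) = -447] -3·(inner) — divide through by -3, so div: (6*(-6*(x - 2))) + 5 = 149.
Step 2. [(6*(-6*(x - 2))) + 5 = 149] the outer +5 inverts by subtracting 5 ⇒ sub: 6*(-6*(x - 2)) = 144.
Step 3. [6*(-6*(x - 2)) = 144] 6 out front; divide by 6 ⇒ div: -6*(x - 2) = 24.
Step 4. [-6*(x - 2) = 24] -6 out front; divide by -6. So div: x - 2 = -4.
Step 5. [x - 2 = -4] -2 is outermost — add 2 both sides, so sub: x = -2.

Answer: x ∈ {-2}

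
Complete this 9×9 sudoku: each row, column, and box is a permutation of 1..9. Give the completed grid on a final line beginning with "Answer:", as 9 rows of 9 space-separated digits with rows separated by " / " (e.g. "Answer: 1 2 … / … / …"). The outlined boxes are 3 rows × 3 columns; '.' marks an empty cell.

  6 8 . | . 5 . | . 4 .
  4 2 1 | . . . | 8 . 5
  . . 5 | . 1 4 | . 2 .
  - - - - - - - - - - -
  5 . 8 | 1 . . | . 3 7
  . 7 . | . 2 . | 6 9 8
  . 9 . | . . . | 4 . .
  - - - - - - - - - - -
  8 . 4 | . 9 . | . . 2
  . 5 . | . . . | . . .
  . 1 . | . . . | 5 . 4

Step 1. [r5c3∈{3}] r5c3's peers cover all but 3 ⇒ r5c3=3.
Step 2. [r3c4∈{3,6,7,8,9}] r3c4 is the only open cell in row 3 admitting 8. So r3c4=8.
Step 3. [r3c9∈{3,6,9}] 6 has one home in row 3: r3c9. So r3c9=6.
Step 4. [r2c8∈{7}] only 7 remains possible at r2c8 ⇒ r2c8=7.
Step 5. [r3c1∈{3,7,9}] in row 3, 7 fits only at r3c1, so r3c1=7.
Step 6. [r1c3∈{9}] r1c3 is down to just 9 ⇒ r1c3=9.
Step 7. [r8c9∈{1,3,9}] in col 9, 9 fits only at r8c9, so r8c9=9.
Step 8. [r1c9∈{1,3}] across col 9, 3 lands solely at r1c9 ⇒ r1c9=3.
Step 9. [r5c6∈{5}] only 5 remains possible at r5c6. So r5c6=5.
Step 10. [r7c4∈{3,5,6,7}] 5 has one home in row 7: r7c4 ⇒ r7c4=5.
Step 11. [r2c4∈{3,6,9}] in col 4, 9 fits only at r2c4 ⇒ r2c4=9.
Step 12. [r5c4∈{4}] nothing but 4 survives at r5c4, so r5c4=4.
Step 13. [r4c5∈{6}] r4c5 is down to just 6, so r4c5=6.
Step 14. [r7c2∈{3,6}] col 2 places 6 nowhere but r7c2 ⇒ r7c2=6.
Step 15. [r7c8∈{1}] r7c8 has the single candidate 1, so r7c8=1.
Step 16. [r8c6∈{1,2,3,6,7,8}] 1 has one home in row 8: r8c6 ⇒ r8c6=1.
Step 17. [r2c5∈{3}] r2c5 is down to just 3 ⇒ r2c5=3.
Step 18. [r8c5∈{4,7,8}] 4 has one home in row 8: r8c5 ⇒ r8c5=4.
Step 19. [r9c1∈{2,3,9}] r9c1 is the only open cell in row 9 admitting 9 ⇒ r9c1=9.
Step 20. [r8c1∈{2,3}] across col 1, 3 lands solely at r8c1. So r8c1=3.
Step 21. [r8c7∈{7}] r8c7's peers cover all but 7. So r8c7=7.
Step 22. [r7c6∈{3,7}] in row 7, 7 fits only at r7c6, so r7c6=7.
Step 23. [r9c5∈{8}] nothing but 8 survives at r9c5 ⇒ r9c5=8.
Step 24. [r8c3∈{2}] r8c3's peers cover all but 2, so r8c3=2.
Step 25. [r9c8∈{6}] r9c8 has the single candidate 6, so r9c8=6.
Step 26. [r1c4∈{2,7}] row 1 places 7 nowhere but r1c4 ⇒ r1c4=7.
Step 27. [r6c4∈{3}] r6c4's peers cover all but 3 ⇒ r6c4=3.
Step 28. [r6c9∈{1}] only 1 remains possible at r6c9 ⇒ r6c9=1.
Step 29. [r9c4∈{2}] nothing but 2 survives at r9c4, so r9c4=2.
Step 30. [r4c7∈{2}] r4c7's peers cover all but 2 ⇒ r4c7=2.
Step 31. [r9c6∈{3}] r9c6 is down to just 3. So r9c6=3.
Step 32. [r8c8∈{8}] only 8 remains possible at r8c8. So r8c8=8.
Step 33. [r9c3∈{7}] only 7 remains possible at r9c3. So r9c3=7.
Step 34. [r1c6∈{2}] r1c6 is down to just 2. So r1c6=2.
Step 35. [r3c2∈{3}] r3c2's peers cover all but 3 ⇒ r3c2=3.
Step 36. [r4c6∈{9}] nothing but 9 survives at r4c6 ⇒ r4c6=9.
Step 37. [r6c6∈{8}] r6c6's peers cover all but 8. So r6c6=8.
Step 38. [r8c4∈{6}] r8c4 has the single candidate 6 ⇒ r8c4=6.
Step 39. [r6c8∈{5}] only 5 remains possible at r6c8, so r6c8=5.
Step 40. [r4c2∈{4}] r4c2's peers cover all but 4 ⇒ r4c2=4.
Step 41. [r6c1∈{2}] only 2 remains possible at r6c1. So r6c1=2.
Step 42. [r1c7∈{1}] r1c7 has the single candidate 1, so r1c7=1.
Step 43. [r7c7∈{3}] r7c7 is down to just 3. So r7c7=3.
Step 44. [r3c7∈{9}] r3c7's peers cover all but 9, so r3c7=9.
Step 45. [r2c6∈{6}] nothing but 6 survives at r2c6 ⇒ r2c6=6.
Step 46. [r5c1∈{1}] only 1 remains possible at r5c1 ⇒ r5c1=1.
Step 47. [r6c3∈{6}] nothing but 6 survives at r6c3 ⇒ r6c3=6.
Step 48. [r6c5∈{7}] nothing but 7 survives at r6c5, so r6c5=7.

Answer: 6 8 9 7 5 2 1 4 3 / 4 2 1 9 3 6 8 7 5 / 7 3 5 8 1 4 9 2 6 / 5 4 8 1 6 9 2 3 7 / 1 7 3 4 2 5 6 9 8 / 2 9 6 3 7 8 4 5 1 / 8 6 4 5 9 7 3 1 2 / 3 5 2 6 4 1 7 8 9 / 9 1 7 2 8 3 5 6 4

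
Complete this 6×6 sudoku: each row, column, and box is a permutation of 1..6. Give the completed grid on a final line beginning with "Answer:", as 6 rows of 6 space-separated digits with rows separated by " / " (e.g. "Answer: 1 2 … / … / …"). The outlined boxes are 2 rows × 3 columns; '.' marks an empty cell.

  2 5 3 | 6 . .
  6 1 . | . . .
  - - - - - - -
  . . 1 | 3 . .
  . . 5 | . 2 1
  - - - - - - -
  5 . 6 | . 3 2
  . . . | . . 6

Step 1. [r4c4∈{4}] nothing but 4 survives at r4c4 ⇒ r4c4=4.
Step 2. [r6c5∈{1,4,5}] box 6 places 4 nowhere but r6c5 ⇒ r6c5=4.
Step 3. [r3c2∈{2,4,6}] row 3 places 2 nowhere but r3c2 ⇒ r3c2=2.
Step 4. [r2c5∈{5}] r2c5's peers cover all but 5. So r2c5=5.
Step 5. [r6c2∈{3}] only 3 remains possible at r6c2, so r6c2=3.
Step 6. [r2c3∈{4}] r2c3 has the single candidate 4, so r2c3=4.
Step 7. [r6c1∈{1}] r6c1 is down to just 1 ⇒ r6c1=1.
Step 8. [r4c1∈{3}] only 3 remains possible at r4c1. So r4c1=3.
Step 9. [r6c4∈{5}] r6c4 is down to just 5 ⇒ r6c4=5.
Step 10. [r3c1∈{4}] r3c1's peers cover all but 4, so r3c1=4.
Step 11. [r5c2∈{4}] nothing but 4 survives at r5c2. So r5c2=4.
Step 12. [r5c4∈{1}] only 1 remains possible at r5c4 ⇒ r5c4=1.
Step 13. [r3c6∈{5}] r3c6's peers cover all but 5. So r3c6=5.
Step 14. [r2c6∈{3}] nothing but 3 survives at r2c6. So r2c6=3.
Step 15. [r3c5∈{6}] r3c5's peers cover all but 6. So r3c5=6.
Step 16. [r4c2∈{6}] r4c2 has the single candidate 6. So r4c2=6.
Step 17. [r1c5∈{1}] r1c5's peers cover all but 1. So r1c5=1.
Step 18. [r6c3∈{2}] r6c3's peers cover all but 2. So r6c3=2.
Step 19. [r2c4∈{2}] only 2 remains possible at r2c4 ⇒ r2c4=2.
Step 20. [r1c6∈{4}] r1c6 is down to just 4. So r1c6=4.

Answer: 2 5 3 6 1 4 / 6 1 4 2 5 3 / 4 2 1 3 6 5 / 3 6 5 4 2 1 / 5 4 6 1 3 2 / 1 3 2 5 4 6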